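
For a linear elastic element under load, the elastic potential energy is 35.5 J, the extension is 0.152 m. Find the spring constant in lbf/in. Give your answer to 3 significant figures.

Rearranging U = ½k·x² for k: k = 2U/x².
U = 35.5 J; x = 0.152 m.
k = 3073 N/m
3073 N/m × (1 lbf/in / 175.1 N/m) = 17.55 lbf/in

17.5 lbf/in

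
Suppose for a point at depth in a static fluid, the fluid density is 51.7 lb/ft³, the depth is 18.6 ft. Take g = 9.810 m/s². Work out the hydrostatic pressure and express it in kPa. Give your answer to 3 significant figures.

Directly: P = ρgh.
ρ = 51.7 lb/ft³ = 828.2 kg/m³; h = 18.6 ft = 5.669 m; g = 9.810 m/s².
P = 46058 Pa
46058 Pa × (1 kPa / 1000 Pa) = 46.06 kPa

46.1 kPa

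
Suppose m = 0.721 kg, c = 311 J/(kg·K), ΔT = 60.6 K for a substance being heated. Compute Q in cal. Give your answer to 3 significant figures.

3250 cal

Q is given directly by: Q = mcΔT.
m = 0.721 kg; c = 311 J/(kg·K); ΔT = 60.6 K.
Q = 13588 J  (the unit combination reduces to kg·m²/s² = J)
13588 J × (1 cal / 4.184 J) = 3248 cal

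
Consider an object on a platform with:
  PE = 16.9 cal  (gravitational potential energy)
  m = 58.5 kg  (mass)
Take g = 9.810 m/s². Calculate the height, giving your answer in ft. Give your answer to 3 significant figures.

0.404 ft

Rearranging PE = m·g·h for h: h = PE/(m·g).
PE = 16.9 cal = 70.71 J; m = 58.5 kg; g = 9.810 m/s².
h = 0.1232 m
0.1232 m × (1 ft / 0.3048 m) = 0.4042 ft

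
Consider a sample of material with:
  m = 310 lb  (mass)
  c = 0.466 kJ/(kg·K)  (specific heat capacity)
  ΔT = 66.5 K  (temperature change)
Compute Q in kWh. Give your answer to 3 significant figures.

Directly: Q = mcΔT.
m = 310 lb = 140.6 kg; c = 0.466 kJ/(kg·K) = 466.0 J/(kg·K); ΔT = 66.5 K.
Q = 4.357×10^6 J
4.357×10^6 J × (1 kWh / 3.600×10^6 J) = 1.210 kWh

1.21 kWh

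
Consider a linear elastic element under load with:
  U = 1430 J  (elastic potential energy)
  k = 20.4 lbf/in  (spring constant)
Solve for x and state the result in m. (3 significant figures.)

0.895 m

Rearranging U = ½k·x² for x: x = √(2U/k).
U = 1430 J; k = 20.4 lbf/in = 3573 N/m.
x = 0.8947 m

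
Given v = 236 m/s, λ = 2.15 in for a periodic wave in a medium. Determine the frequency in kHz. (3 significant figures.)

4.32 kHz

Rearranging: f = v/λ.
v = 236 m/s; λ = 2.15 in = 0.05461 m.
f = 4322 Hz
4322 Hz × (1 kHz / 1000 Hz) = 4.322 kHz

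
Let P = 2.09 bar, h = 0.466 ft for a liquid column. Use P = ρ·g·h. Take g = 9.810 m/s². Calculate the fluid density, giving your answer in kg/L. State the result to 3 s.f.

150 kg/L

Solving P = ρ·g·h for ρ: ρ = P/(g·h).
P = 2.09 bar = 2.090×10^5 Pa; h = 0.466 ft = 0.1420 m; g = 9.810 m/s².
ρ = 1.500×10^5 kg/m³
1.500×10^5 kg/m³ × (1 kg/L / 1000 kg/m³) = 150.0 kg/L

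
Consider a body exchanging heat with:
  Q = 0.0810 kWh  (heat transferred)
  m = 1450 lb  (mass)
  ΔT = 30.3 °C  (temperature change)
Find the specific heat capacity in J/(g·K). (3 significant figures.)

Rearranging Q = m·c·ΔT for c: c = Q/(m·ΔT).
Q = 0.0810 kWh = 2.916×10^5 J; m = 1450 lb = 657.7 kg; ΔT = 30.3 °C = 30.30 K.
c = 14.63 J/(kg·K)
14.63 J/(kg·K) × (1 J/(g·K) / 1000 J/(kg·K)) = 0.01463 J/(g·K)

0.0146 J/(g·K)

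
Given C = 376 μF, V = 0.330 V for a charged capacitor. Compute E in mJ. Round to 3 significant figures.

Directly: E = ½CV².
C = 376 μF = 3.760×10^-4 F; V = 0.330 V.
E = 2.047×10^-5 J
2.047×10^-5 J × (1 mJ / 0.001000 J) = 0.02047 mJ

0.0205 mJ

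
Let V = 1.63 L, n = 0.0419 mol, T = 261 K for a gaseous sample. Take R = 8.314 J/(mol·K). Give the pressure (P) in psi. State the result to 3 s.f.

8.09 psi

From the ideal-gas law: P = nRT/V.
V = 1.63 L = 0.001630 m³; n = 0.0419 mol; T = 261 K; R = 8.314 J/(mol·K).
P = 55780 Pa
55780 Pa × (1 psi / 6895 Pa) = 8.090 psi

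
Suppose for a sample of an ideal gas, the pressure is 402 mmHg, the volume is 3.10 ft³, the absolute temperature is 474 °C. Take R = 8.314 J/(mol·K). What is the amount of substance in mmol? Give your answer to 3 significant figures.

Rearranging: n = PV/(RT).
P = 402 mmHg = 53595 Pa; V = 3.10 ft³ = 0.08778 m³; T = 474 °C = 747.1 K; R = 8.314 J/(mol·K).
n = 0.7574 mol
0.7574 mol × (1 mmol / 0.001000 mol) = 757.4 mmol

757 mmol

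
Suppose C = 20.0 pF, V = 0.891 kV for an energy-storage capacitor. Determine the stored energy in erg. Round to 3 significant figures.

E is given directly by: E = ½CV².
C = 20.0 pF = 2.000×10^-11 F; V = 0.891 kV = 891.0 V.
E = 7.939×10^-6 J
7.939×10^-6 J × (1 erg / 1.000×10^-7 J) = 79.39 erg

79.4 erg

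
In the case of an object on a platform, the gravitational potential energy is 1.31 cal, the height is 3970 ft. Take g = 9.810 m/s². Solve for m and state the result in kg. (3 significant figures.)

Rearranging: m = PE/(g·h).
PE = 1.31 cal = 5.481 J; h = 3970 ft = 1210 m; g = 9.810 m/s².
m = 4.617×10^-4 kg

4.62×10^-4 kg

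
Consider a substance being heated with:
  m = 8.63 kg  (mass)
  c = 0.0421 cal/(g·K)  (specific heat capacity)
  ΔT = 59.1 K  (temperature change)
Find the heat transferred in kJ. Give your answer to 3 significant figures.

89.8 kJ

Q is given directly by: Q = mcΔT.
m = 8.63 kg; c = 0.0421 cal/(g·K) = 176.1 J/(kg·K); ΔT = 59.1 K.
Q = 89840 J
89840 J × (1 kJ / 1000 J) = 89.84 kJ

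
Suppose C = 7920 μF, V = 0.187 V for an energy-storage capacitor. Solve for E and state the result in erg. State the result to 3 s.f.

E is given directly by: E = ½CV².
C = 7920 μF = 0.007920 F; V = 0.187 V.
E = 1.385×10^-4 J
1.385×10^-4 J × (1 erg / 1.000×10^-7 J) = 1385 erg

1380 erg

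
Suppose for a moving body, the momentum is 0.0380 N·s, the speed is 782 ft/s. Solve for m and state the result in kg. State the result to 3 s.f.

1.59×10^-4 kg

Rearranging: m = p/v.
p = 0.0380 N·s = 0.03800 kg·m/s; v = 782 ft/s = 238.4 m/s.
m = 1.594×10^-4 kg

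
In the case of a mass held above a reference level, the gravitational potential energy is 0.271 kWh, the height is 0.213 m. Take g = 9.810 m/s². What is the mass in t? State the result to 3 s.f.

Rearranging: m = PE/(g·h).
PE = 0.271 kWh = 9.756×10^5 J; h = 0.213 m; g = 9.810 m/s².
m = 4.669×10^5 kg
4.669×10^5 kg × (1 t / 1000 kg) = 466.9 t

467 t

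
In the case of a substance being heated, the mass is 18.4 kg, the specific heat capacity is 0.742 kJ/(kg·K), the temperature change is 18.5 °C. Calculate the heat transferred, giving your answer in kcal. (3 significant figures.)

Q is given directly by: Q = mcΔT.
m = 18.4 kg; c = 0.742 kJ/(kg·K) = 742.0 J/(kg·K); ΔT = 18.5 °C = 18.50 K.
Q = 2.526×10^5 J
2.526×10^5 J × (1 kcal / 4184 J) = 60.37 kcal

60.4 kcal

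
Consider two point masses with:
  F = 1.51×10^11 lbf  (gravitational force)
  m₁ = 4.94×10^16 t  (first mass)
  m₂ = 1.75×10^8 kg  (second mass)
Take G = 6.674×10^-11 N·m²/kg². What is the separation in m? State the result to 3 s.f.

927 m

From Newton's law of gravitation: r = √(G·m₁m₂/F).
F = 1.51×10^11 lbf = 6.717×10^11 N; m₁ = 4.94×10^16 t = 4.940×10^19 kg; m₂ = 1.75×10^8 kg; G = 6.674×10^-11 N·m²/kg².
r = 926.8 m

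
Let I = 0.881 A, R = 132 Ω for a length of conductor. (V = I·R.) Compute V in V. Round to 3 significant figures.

116 V

V is given directly by: V = IR.
I = 0.881 A; R = 132 Ω.
V = 116.3 V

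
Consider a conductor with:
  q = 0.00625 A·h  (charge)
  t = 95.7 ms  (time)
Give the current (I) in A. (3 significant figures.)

Rearranging: I = q/t.
q = 0.00625 A·h = 22.50 C; t = 95.7 ms = 0.09570 s.
I = 235.1 A

235 A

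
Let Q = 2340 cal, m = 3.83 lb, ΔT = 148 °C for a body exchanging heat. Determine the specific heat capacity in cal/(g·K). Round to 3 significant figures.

0.00910 cal/(g·K)

Solving Q = m·c·ΔT for c: c = Q/(m·ΔT).
Q = 2340 cal = 9791 J; m = 3.83 lb = 1.737 kg; ΔT = 148 °C = 148.0 K.
c = 38.08 J/(kg·K)
38.08 J/(kg·K) × (1 cal/(g·K) / 4184 J/(kg·K)) = 0.009101 cal/(g·K)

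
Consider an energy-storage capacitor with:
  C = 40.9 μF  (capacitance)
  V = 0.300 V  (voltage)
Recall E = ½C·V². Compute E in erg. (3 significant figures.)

18.4 erg

Directly: E = ½CV².
C = 40.9 μF = 4.090×10^-5 F; V = 0.300 V.
E = 1.840×10^-6 J
1.840×10^-6 J × (1 erg / 1.000×10^-7 J) = 18.40 erg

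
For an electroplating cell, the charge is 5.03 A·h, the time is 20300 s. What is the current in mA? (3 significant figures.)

Rearranging: I = q/t.
q = 5.03 A·h = 18108 C; t = 20300 s.
I = 0.8920 A
0.8920 A × (1 mA / 0.001000 A) = 892.0 mA

892 mA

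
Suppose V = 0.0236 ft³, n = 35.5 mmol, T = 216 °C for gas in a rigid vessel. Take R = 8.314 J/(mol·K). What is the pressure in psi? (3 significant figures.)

31.3 psi

From the ideal-gas law: P = nRT/V.
V = 0.0236 ft³ = 6.683×10^-4 m³; n = 35.5 mmol = 0.03550 mol; T = 216 °C = 489.1 K; R = 8.314 J/(mol·K).
P = 2.160×10^5 Pa
2.160×10^5 Pa × (1 psi / 6895 Pa) = 31.33 psi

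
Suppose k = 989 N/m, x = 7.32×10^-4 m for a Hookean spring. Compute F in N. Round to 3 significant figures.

Directly: F = kx.
k = 989 N/m; x = 7.32×10^-4 m.
F = 0.7239 N  (the unit combination reduces to kg·m/s² = N)

0.724 N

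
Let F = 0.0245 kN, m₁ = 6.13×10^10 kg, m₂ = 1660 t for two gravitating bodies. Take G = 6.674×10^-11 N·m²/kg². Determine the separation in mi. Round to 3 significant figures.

From Newton's law of gravitation: r = √(G·m₁m₂/F).
F = 0.0245 kN = 24.50 N; m₁ = 6.13×10^10 kg; m₂ = 1660 t = 1.660×10^6 kg; G = 6.674×10^-11 N·m²/kg².
r = 526.5 m
526.5 m × (1 mi / 1609 m) = 0.3271 mi

0.327 mi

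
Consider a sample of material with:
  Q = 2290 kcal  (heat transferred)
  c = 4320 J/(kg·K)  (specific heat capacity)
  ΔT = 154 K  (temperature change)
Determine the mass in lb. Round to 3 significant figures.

Rearranging Q = m·c·ΔT for m: m = Q/(c·ΔT).
Q = 2290 kcal = 9.581×10^6 J; c = 4320 J/(kg·K); ΔT = 154 K.
m = 14.40 kg
14.40 kg × (1 lb / 0.4536 kg) = 31.75 lb

31.8 lb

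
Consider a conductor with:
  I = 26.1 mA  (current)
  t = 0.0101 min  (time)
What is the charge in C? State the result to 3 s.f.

Directly: q = It.
I = 26.1 mA = 0.02610 A; t = 0.0101 min = 0.6060 s.
q = 0.01582 C  (the unit combination reduces to A·s = C)

0.0158 C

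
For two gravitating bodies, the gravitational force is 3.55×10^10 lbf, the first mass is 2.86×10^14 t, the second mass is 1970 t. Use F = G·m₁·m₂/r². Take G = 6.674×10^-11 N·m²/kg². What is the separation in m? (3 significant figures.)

15.4 m

From Newton's law of gravitation: r = √(G·m₁m₂/F).
F = 3.55×10^10 lbf = 1.579×10^11 N; m₁ = 2.86×10^14 t = 2.860×10^17 kg; m₂ = 1970 t = 1.970×10^6 kg; G = 6.674×10^-11 N·m²/kg².
r = 15.43 m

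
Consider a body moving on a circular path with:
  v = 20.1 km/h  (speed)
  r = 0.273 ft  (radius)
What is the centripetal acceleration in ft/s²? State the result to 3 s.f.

1230 ft/s²

a is given directly by: a = v²/r.
v = 20.1 km/h = 5.583 m/s; r = 0.273 ft = 0.08321 m.
a = 374.6 m/s²
374.6 m/s² × (1 ft/s² / 0.3048 m/s²) = 1229 ft/s²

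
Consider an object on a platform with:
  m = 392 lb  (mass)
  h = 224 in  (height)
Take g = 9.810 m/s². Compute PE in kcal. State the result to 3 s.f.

2.37 kcal

PE is given directly by: PE = mgh.
m = 392 lb = 177.8 kg; h = 224 in = 5.690 m; g = 9.810 m/s².
PE = 9924 J  (the unit combination reduces to kg·m²/s² = J)
9924 J × (1 kcal / 4184 J) = 2.372 kcal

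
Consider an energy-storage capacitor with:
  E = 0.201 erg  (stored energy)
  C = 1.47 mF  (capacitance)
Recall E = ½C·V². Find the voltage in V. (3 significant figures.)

Rearranging: V = √(2E/C).
E = 0.201 erg = 2.010×10^-8 J; C = 1.47 mF = 0.001470 F.
V = 0.005229 V

0.00523 V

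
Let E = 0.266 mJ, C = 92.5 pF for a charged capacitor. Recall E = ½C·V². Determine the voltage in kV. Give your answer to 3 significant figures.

2.40 kV

Rearranging: V = √(2E/C).
E = 0.266 mJ = 2.660×10^-4 J; C = 92.5 pF = 9.250×10^-11 F.
V = 2398 V
2398 V × (1 kV / 1000 V) = 2.398 kV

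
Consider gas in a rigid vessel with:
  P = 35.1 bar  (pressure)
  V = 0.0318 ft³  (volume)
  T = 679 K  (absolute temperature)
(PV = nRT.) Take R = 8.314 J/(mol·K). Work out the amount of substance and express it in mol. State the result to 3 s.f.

0.560 mol

Rearranging PV = nRT for n: n = PV/(RT).
P = 35.1 bar = 3.510×10^6 Pa; V = 0.0318 ft³ = 9.005×10^-4 m³; T = 679 K; R = 8.314 J/(mol·K).
n = 0.5599 mol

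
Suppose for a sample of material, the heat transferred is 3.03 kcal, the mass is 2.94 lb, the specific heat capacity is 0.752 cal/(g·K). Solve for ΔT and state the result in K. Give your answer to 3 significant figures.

Solving Q = m·c·ΔT for ΔT: ΔT = Q/(m·c).
Q = 3.03 kcal = 12678 J; m = 2.94 lb = 1.334 kg; c = 0.752 cal/(g·K) = 3146 J/(kg·K).
ΔT = 3.021 K

3.02 K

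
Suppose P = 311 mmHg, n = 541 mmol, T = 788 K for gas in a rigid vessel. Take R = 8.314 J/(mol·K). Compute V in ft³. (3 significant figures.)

Rearranging: V = nRT/P.
P = 311 mmHg = 41463 Pa; n = 541 mmol = 0.5410 mol; T = 788 K; R = 8.314 J/(mol·K).
V = 0.08548 m³
0.08548 m³ × (1 ft³ / 0.02832 m³) = 3.019 ft³

3.02 ft³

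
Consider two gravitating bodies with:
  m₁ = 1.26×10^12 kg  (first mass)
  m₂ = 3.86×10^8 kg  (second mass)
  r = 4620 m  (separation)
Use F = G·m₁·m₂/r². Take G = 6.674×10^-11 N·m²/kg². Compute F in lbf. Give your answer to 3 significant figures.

342 lbf

F is given directly by: F = Gm₁m₂/r².
m₁ = 1.26×10^12 kg; m₂ = 3.86×10^8 kg; r = 4620 m; G = 6.674×10^-11 N·m²/kg².
F = 1521 N
1521 N × (1 lbf / 4.448 N) = 341.9 lbf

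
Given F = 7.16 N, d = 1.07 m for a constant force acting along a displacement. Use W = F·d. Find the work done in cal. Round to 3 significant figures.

1.83 cal

Directly: W = F·d.
F = 7.16 N; d = 1.07 m.
W = 7.661 J
7.661 J × (1 cal / 4.184 J) = 1.831 cal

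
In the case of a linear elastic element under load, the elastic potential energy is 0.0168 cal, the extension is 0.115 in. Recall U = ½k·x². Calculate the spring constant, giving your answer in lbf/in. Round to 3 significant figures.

94.1 lbf/in

Solving U = ½k·x² for k: k = 2U/x².
U = 0.0168 cal = 0.07029 J; x = 0.115 in = 0.002921 m.
k = 16477 N/m
16477 N/m × (1 lbf/in / 175.1 N/m) = 94.08 lbf/in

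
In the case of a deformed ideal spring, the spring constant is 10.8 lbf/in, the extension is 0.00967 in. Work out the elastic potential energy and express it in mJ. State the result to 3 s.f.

0.0571 mJ

Directly: U = ½kx².
k = 10.8 lbf/in = 1891 N/m; x = 0.00967 in = 2.456×10^-4 m.
U = 5.705×10^-5 J  (the unit combination reduces to kg·m²/s² = J)
5.705×10^-5 J × (1 mJ / 0.001000 J) = 0.05705 mJ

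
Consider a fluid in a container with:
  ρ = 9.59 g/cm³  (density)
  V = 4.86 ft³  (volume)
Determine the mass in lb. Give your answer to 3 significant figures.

2910 lb

Rearranging: m = ρV.
ρ = 9.59 g/cm³ = 9590 kg/m³; V = 4.86 ft³ = 0.1376 m³.
m = 1320 kg
1320 kg × (1 lb / 0.4536 kg) = 2910 lb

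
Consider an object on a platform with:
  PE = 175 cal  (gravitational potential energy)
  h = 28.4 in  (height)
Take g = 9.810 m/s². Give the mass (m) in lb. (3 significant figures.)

228 lb

Solving PE = m·g·h for m: m = PE/(g·h).
PE = 175 cal = 732.2 J; h = 28.4 in = 0.7214 m; g = 9.810 m/s².
m = 103.5 kg
103.5 kg × (1 lb / 0.4536 kg) = 228.1 lb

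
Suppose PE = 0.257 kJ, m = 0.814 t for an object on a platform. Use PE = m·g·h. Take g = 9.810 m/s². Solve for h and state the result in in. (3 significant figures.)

1.27 in

Solving PE = m·g·h for h: h = PE/(m·g).
PE = 0.257 kJ = 257.0 J; m = 0.814 t = 814.0 kg; g = 9.810 m/s².
h = 0.03218 m
0.03218 m × (1 in / 0.02540 m) = 1.267 in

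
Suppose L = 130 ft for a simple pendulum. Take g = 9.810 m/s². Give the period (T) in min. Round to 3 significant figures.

0.210 min

T is given directly by: T = 2π√(L/g).
L = 130 ft = 39.62 m; g = 9.810 m/s².
T = 12.63 s
12.63 s × (1 min / 60.00 s) = 0.2105 min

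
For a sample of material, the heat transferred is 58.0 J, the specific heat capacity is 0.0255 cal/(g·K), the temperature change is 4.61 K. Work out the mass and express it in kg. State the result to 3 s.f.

0.118 kg

Rearranging Q = m·c·ΔT for m: m = Q/(c·ΔT).
Q = 58.0 J; c = 0.0255 cal/(g·K) = 106.7 J/(kg·K); ΔT = 4.61 K.
m = 0.1179 kg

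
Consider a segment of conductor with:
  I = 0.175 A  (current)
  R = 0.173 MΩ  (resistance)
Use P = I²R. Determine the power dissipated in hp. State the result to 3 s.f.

Directly: P = I²R.
I = 0.175 A; R = 0.173 MΩ = 1.730×10^5 Ω.
P = 5298 W
5298 W × (1 hp / 745.7 W) = 7.105 hp

7.10 hp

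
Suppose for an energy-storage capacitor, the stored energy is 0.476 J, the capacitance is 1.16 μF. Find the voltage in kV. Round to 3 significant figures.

0.906 kV

Solving E = ½C·V² for V: V = √(2E/C).
E = 0.476 J; C = 1.16 μF = 1.160×10^-6 F.
V = 905.9 V
905.9 V × (1 kV / 1000 V) = 0.9059 kV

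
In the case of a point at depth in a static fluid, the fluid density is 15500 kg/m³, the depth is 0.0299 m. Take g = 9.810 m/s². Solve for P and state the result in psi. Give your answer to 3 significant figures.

0.659 psi

P is given directly by: P = ρgh.
ρ = 15500 kg/m³; h = 0.0299 m; g = 9.810 m/s².
P = 4546 Pa
4546 Pa × (1 psi / 6895 Pa) = 0.6594 psi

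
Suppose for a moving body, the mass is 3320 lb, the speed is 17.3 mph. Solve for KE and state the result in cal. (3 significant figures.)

10800 cal

Directly: KE = ½mv².
m = 3320 lb = 1506 kg; v = 17.3 mph = 7.734 m/s.
KE = 45036 J
45036 J × (1 cal / 4.184 J) = 10764 cal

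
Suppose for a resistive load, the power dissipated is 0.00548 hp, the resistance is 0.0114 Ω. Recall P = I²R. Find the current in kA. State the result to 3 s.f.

0.0189 kA

Solving P = I²R for I: I = √(P/R).
P = 0.00548 hp = 4.086 W; R = 0.0114 Ω.
I = 18.93 A
18.93 A × (1 kA / 1000 A) = 0.01893 kA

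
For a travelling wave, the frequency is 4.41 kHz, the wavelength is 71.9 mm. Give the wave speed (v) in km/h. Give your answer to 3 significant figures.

v is given directly by: v = fλ.
f = 4.41 kHz = 4410 Hz; λ = 71.9 mm = 0.07190 m.
v = 317.1 m/s
317.1 m/s × (1 km/h / 0.2778 m/s) = 1141 km/h

1140 km/h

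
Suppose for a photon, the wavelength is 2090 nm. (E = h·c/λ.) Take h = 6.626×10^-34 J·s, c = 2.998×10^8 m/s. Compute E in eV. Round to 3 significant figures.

0.593 eV

E is given directly by: E = hc/λ.
λ = 2090 nm = 2.090×10^-6 m; h = 6.626×10^-34 J·s; c = 2.998×10^8 m/s.
E = 9.505×10^-20 J  (the unit combination reduces to kg·m²/s² = J)
9.505×10^-20 J × (1 eV / 1.602×10^-19 J) = 0.5932 eV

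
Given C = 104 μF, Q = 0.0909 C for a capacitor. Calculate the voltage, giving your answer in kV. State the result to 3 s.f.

0.874 kV

Rearranging C = Q/V for V: V = Q/C.
C = 104 μF = 1.040×10^-4 F; Q = 0.0909 C.
V = 874.0 V
874.0 V × (1 kV / 1000 V) = 0.8740 kV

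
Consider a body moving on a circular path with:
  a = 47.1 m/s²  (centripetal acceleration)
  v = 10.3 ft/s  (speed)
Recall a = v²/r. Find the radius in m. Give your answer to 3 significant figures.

Rearranging: r = v²/a.
a = 47.1 m/s²; v = 10.3 ft/s = 3.139 m/s.
r = 0.2093 m

0.209 m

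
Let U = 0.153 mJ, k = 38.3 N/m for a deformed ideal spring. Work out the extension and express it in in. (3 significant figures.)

Rearranging: x = √(2U/k).
U = 0.153 mJ = 1.530×10^-4 J; k = 38.3 N/m.
x = 0.002827 m
0.002827 m × (1 in / 0.02540 m) = 0.1113 in

0.111 in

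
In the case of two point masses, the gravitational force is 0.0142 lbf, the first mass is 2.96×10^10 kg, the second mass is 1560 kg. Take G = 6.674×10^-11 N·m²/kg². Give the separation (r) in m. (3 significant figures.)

Solving F = G·m₁·m₂/r² for r: r = √(G·m₁m₂/F).
F = 0.0142 lbf = 0.06316 N; m₁ = 2.96×10^10 kg; m₂ = 1560 kg; G = 6.674×10^-11 N·m²/kg².
r = 220.9 m

221 m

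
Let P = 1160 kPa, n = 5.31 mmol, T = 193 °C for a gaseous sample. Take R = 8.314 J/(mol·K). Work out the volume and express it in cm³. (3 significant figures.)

17.7 cm³

From the ideal-gas law: V = nRT/P.
P = 1160 kPa = 1.160×10^6 Pa; n = 5.31 mmol = 0.005310 mol; T = 193 °C = 466.1 K; R = 8.314 J/(mol·K).
V = 1.774×10^-5 m³
1.774×10^-5 m³ × (1 cm³ / 1.000×10^-6 m³) = 17.74 cm³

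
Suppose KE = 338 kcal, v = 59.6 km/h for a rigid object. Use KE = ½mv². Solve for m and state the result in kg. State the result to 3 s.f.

10300 kg

Rearranging KE = ½mv² for m: m = 2·KE/v².
KE = 338 kcal = 1.414×10^6 J; v = 59.6 km/h = 16.56 m/s.
m = 10319 kg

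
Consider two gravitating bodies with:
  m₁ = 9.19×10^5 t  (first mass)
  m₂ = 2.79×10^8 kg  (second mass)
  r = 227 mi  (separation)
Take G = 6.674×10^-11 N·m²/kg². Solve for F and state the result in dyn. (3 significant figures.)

Directly: F = Gm₁m₂/r².
m₁ = 9.19×10^5 t = 9.190×10^8 kg; m₂ = 2.79×10^8 kg; r = 227 mi = 3.653×10^5 m; G = 6.674×10^-11 N·m²/kg².
F = 1.282×10^-4 N
1.282×10^-4 N × (1 dyn / 1.000×10^-5 N) = 12.82 dyn

12.8 dyn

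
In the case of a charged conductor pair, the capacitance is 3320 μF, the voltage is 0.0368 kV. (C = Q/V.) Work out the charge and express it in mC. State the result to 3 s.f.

122 mC

Rearranging: Q = CV.
C = 3320 μF = 0.003320 F; V = 0.0368 kV = 36.80 V.
Q = 0.1222 C  (the unit combination reduces to A·s = C)
0.1222 C × (1 mC / 0.001000 C) = 122.2 mC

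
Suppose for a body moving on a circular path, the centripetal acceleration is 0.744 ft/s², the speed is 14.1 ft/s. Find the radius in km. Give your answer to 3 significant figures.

0.0814 km

Solving a = v²/r for r: r = v²/a.
a = 0.744 ft/s² = 0.2268 m/s²; v = 14.1 ft/s = 4.298 m/s.
r = 81.45 m
81.45 m × (1 km / 1000 m) = 0.08145 km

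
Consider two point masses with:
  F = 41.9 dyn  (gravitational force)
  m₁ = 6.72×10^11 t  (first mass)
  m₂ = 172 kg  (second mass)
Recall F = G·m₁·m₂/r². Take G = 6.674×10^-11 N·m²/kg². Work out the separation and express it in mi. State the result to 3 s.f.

84.3 mi

From Newton's law of gravitation: r = √(G·m₁m₂/F).
F = 41.9 dyn = 4.190×10^-4 N; m₁ = 6.72×10^11 t = 6.720×10^14 kg; m₂ = 172 kg; G = 6.674×10^-11 N·m²/kg².
r = 1.357×10^5 m
1.357×10^5 m × (1 mi / 1609 m) = 84.31 mi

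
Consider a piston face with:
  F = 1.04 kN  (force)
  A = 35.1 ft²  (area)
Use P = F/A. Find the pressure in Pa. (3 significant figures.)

319 Pa

P is given directly by: P = F/A.
F = 1.04 kN = 1040 N; A = 35.1 ft² = 3.261 m².
P = 318.9 Pa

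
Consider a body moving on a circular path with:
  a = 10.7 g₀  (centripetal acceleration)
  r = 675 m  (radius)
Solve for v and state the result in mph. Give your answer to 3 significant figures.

595 mph

Rearranging a = v²/r for v: v = √(a·r).
a = 10.7 g₀ = 104.9 m/s²; r = 675 m.
v = 266.1 m/s
266.1 m/s × (1 mph / 0.4470 m/s) = 595.3 mph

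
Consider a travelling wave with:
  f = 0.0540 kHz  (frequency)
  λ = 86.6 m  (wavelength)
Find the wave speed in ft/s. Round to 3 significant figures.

15300 ft/s

Directly: v = fλ.
f = 0.0540 kHz = 54.00 Hz; λ = 86.6 m.
v = 4676 m/s
4676 m/s × (1 ft/s / 0.3048 m/s) = 15343 ft/s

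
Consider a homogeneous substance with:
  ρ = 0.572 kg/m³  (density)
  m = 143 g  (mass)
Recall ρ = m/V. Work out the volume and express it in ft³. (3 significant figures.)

Solving ρ = m/V for V: V = m/ρ.
ρ = 0.572 kg/m³; m = 143 g = 0.1430 kg.
V = 0.2500 m³
0.2500 m³ × (1 ft³ / 0.02832 m³) = 8.829 ft³

8.83 ft³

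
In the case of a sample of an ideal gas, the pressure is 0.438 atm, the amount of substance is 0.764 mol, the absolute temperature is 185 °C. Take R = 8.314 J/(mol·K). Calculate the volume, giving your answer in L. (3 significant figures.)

65.6 L

From the ideal-gas law: V = nRT/P.
P = 0.438 atm = 44380 Pa; n = 0.764 mol; T = 185 °C = 458.1 K; R = 8.314 J/(mol·K).
V = 0.06557 m³
0.06557 m³ × (1 L / 0.001000 m³) = 65.57 L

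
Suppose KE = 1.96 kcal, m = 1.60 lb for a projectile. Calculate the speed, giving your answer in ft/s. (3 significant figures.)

Solving KE = ½mv² for v: v = √(2·KE/m).
KE = 1.96 kcal = 8201 J; m = 1.60 lb = 0.7257 kg.
v = 150.3 m/s
150.3 m/s × (1 ft/s / 0.3048 m/s) = 493.2 ft/s

493 ft/s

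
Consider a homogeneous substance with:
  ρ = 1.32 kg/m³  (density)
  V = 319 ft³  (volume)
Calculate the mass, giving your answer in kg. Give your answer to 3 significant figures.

Rearranging: m = ρV.
ρ = 1.32 kg/m³; V = 319 ft³ = 9.033 m³.
m = 11.92 kg

11.9 kg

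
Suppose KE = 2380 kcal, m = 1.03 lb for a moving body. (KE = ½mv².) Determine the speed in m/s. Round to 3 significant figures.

Rearranging: v = √(2·KE/m).
KE = 2380 kcal = 9.958×10^6 J; m = 1.03 lb = 0.4672 kg.
v = 6529 m/s

6530 m/s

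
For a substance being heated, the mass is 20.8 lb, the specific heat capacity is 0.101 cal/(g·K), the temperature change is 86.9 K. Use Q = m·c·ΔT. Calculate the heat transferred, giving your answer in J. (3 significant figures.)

3.46×10^5 J

Q is given directly by: Q = mcΔT.
m = 20.8 lb = 9.435 kg; c = 0.101 cal/(g·K) = 422.6 J/(kg·K); ΔT = 86.9 K.
Q = 3.465×10^5 J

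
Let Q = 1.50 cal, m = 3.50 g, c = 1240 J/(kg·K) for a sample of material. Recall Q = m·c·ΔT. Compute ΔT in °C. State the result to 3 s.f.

1.45 °C

Rearranging Q = m·c·ΔT for ΔT: ΔT = Q/(m·c).
Q = 1.50 cal = 6.276 J; m = 3.50 g = 0.003500 kg; c = 1240 J/(kg·K).
ΔT = 1.446 K
Since 1 °C = 1 K, 1.446 °C.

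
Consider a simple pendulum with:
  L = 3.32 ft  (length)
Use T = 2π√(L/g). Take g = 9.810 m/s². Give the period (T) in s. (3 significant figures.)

Directly: T = 2π√(L/g).
L = 3.32 ft = 1.012 m; g = 9.810 m/s².
T = 2.018 s

2.02 s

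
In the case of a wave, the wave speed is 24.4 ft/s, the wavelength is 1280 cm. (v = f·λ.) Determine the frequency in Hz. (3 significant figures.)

0.581 Hz

Solving v = f·λ for f: f = v/λ.
v = 24.4 ft/s = 7.437 m/s; λ = 1280 cm = 12.80 m.
f = 0.5810 Hz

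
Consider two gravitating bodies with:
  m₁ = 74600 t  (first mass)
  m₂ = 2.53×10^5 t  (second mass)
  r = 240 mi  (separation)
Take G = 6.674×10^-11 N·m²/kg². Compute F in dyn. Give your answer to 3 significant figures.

0.844 dyn

From Newton's law of gravitation: F = Gm₁m₂/r².
m₁ = 74600 t = 7.460×10^7 kg; m₂ = 2.53×10^5 t = 2.530×10^8 kg; r = 240 mi = 3.862×10^5 m; G = 6.674×10^-11 N·m²/kg².
F = 8.444×10^-6 N  (the unit combination reduces to kg·m/s² = N)
8.444×10^-6 N × (1 dyn / 1.000×10^-5 N) = 0.8444 dyn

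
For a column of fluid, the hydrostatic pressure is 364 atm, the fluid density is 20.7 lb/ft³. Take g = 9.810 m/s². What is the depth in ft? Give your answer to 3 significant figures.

37200 ft

Rearranging: h = P/(ρ·g).
P = 364 atm = 3.688×10^7 Pa; ρ = 20.7 lb/ft³ = 331.6 kg/m³; g = 9.810 m/s².
h = 11339 m
11339 m × (1 ft / 0.3048 m) = 37200 ft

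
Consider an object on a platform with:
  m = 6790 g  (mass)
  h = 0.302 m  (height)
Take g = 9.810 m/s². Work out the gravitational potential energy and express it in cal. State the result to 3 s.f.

PE is given directly by: PE = mgh.
m = 6790 g = 6.790 kg; h = 0.302 m; g = 9.810 m/s².
PE = 20.12 J
20.12 J × (1 cal / 4.184 J) = 4.808 cal

4.81 cal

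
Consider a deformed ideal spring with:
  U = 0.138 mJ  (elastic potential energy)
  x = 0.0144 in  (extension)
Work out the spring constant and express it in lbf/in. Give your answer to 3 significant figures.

Solving U = ½k·x² for k: k = 2U/x².
U = 0.138 mJ = 1.380×10^-4 J; x = 0.0144 in = 3.658×10^-4 m.
k = 2063 N/m
2063 N/m × (1 lbf/in / 175.1 N/m) = 11.78 lbf/in

11.8 lbf/in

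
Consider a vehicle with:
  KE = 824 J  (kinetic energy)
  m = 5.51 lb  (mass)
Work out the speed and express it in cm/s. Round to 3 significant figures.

2570 cm/s

Solving KE = ½mv² for v: v = √(2·KE/m).
KE = 824 J; m = 5.51 lb = 2.499 kg.
v = 25.68 m/s
25.68 m/s × (1 cm/s / 0.01000 m/s) = 2568 cm/s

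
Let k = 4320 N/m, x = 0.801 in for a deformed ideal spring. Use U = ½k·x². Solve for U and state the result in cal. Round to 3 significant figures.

Directly: U = ½kx².
k = 4320 N/m; x = 0.801 in = 0.02035 m.
U = 0.8941 J  (the unit combination reduces to kg·m²/s² = J)
0.8941 J × (1 cal / 4.184 J) = 0.2137 cal

0.214 cal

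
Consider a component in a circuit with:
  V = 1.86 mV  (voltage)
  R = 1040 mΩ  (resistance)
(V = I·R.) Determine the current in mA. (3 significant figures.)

1.79 mA

Rearranging V = I·R for I: I = V/R.
V = 1.86 mV = 0.001860 V; R = 1040 mΩ = 1.040 Ω.
I = 0.001788 A
0.001788 A × (1 mA / 0.001000 A) = 1.788 mA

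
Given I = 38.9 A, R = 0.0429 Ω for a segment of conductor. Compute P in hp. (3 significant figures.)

0.0871 hp

P is given directly by: P = I²R.
I = 38.9 A; R = 0.0429 Ω.
P = 64.92 W  (the unit combination reduces to kg·m²/s³ = W)
64.92 W × (1 hp / 745.7 W) = 0.08705 hp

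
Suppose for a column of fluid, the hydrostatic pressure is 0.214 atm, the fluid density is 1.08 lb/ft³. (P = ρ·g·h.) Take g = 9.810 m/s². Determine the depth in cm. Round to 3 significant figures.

Solving P = ρ·g·h for h: h = P/(ρ·g).
P = 0.214 atm = 21684 Pa; ρ = 1.08 lb/ft³ = 17.30 kg/m³; g = 9.810 m/s².
h = 127.8 m
127.8 m × (1 cm / 0.01000 m) = 12777 cm

12800 cm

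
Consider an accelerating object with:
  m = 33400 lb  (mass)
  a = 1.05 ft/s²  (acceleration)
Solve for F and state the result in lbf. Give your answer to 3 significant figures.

From Newton's second law: F = m·a.
m = 33400 lb = 15150 kg; a = 1.05 ft/s² = 0.3200 m/s².
F = 4849 N
4849 N × (1 lbf / 4.448 N) = 1090 lbf

1090 lbf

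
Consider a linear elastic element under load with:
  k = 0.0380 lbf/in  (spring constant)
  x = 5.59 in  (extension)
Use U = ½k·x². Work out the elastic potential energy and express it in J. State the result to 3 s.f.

U is given directly by: U = ½kx².
k = 0.0380 lbf/in = 6.655 N/m; x = 5.59 in = 0.1420 m.
U = 0.06708 J

0.0671 J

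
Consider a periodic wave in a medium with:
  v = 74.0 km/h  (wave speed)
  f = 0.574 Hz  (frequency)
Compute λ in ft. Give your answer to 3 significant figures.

117 ft

Rearranging v = f·λ for λ: λ = v/f.
v = 74.0 km/h = 20.56 m/s; f = 0.574 Hz.
λ = 35.81 m
35.81 m × (1 ft / 0.3048 m) = 117.5 ft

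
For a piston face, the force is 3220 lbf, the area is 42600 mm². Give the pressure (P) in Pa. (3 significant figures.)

P is given directly by: P = F/A.
F = 3220 lbf = 14323 N; A = 42600 mm² = 0.04260 m².
P = 3.362×10^5 Pa

3.36×10^5 Pa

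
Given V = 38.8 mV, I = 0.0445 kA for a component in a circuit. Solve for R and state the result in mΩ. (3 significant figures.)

0.872 mΩ

Rearranging V = I·R for R: R = V/I.
V = 38.8 mV = 0.03880 V; I = 0.0445 kA = 44.50 A.
R = 8.719×10^-4 Ω
8.719×10^-4 Ω × (1 mΩ / 0.001000 Ω) = 0.8719 mΩ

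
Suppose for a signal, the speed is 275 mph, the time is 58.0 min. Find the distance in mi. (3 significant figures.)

Rearranging: d = v·t.
v = 275 mph = 122.9 m/s; t = 58.0 min = 3480 s.
d = 4.278×10^5 m
4.278×10^5 m × (1 mi / 1609 m) = 265.8 mi

266 mi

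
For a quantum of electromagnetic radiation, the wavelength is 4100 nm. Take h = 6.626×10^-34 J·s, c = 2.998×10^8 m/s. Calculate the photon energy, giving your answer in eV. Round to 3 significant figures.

0.302 eV

Directly: E = hc/λ.
λ = 4100 nm = 4.100×10^-6 m; h = 6.626×10^-34 J·s; c = 2.998×10^8 m/s.
E = 4.845×10^-20 J  (the unit combination reduces to kg·m²/s² = J)
4.845×10^-20 J × (1 eV / 1.602×10^-19 J) = 0.3024 eV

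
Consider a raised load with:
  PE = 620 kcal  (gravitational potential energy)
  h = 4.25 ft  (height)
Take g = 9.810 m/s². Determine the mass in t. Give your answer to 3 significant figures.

Rearranging PE = m·g·h for m: m = PE/(g·h).
PE = 620 kcal = 2.594×10^6 J; h = 4.25 ft = 1.295 m; g = 9.810 m/s².
m = 2.041×10^5 kg
2.041×10^5 kg × (1 t / 1000 kg) = 204.1 t

204 t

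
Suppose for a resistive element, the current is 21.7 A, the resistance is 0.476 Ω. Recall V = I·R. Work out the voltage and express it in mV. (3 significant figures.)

10300 mV

V is given directly by: V = IR.
I = 21.7 A; R = 0.476 Ω.
V = 10.33 V
10.33 V × (1 mV / 0.001000 V) = 10329 mV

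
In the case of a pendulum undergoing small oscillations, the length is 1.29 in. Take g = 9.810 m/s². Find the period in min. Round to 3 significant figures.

T is given directly by: T = 2π√(L/g).
L = 1.29 in = 0.03277 m; g = 9.810 m/s².
T = 0.3631 s
0.3631 s × (1 min / 60.00 s) = 0.006052 min

0.00605 min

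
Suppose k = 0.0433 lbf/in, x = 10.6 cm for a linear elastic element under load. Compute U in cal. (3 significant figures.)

0.0102 cal

U is given directly by: U = ½kx².
k = 0.0433 lbf/in = 7.583 N/m; x = 10.6 cm = 0.1060 m.
U = 0.04260 J
0.04260 J × (1 cal / 4.184 J) = 0.01018 cal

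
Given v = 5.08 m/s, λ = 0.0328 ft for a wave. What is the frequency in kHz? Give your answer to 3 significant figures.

Rearranging v = f·λ for f: f = v/λ.
v = 5.08 m/s; λ = 0.0328 ft = 0.009997 m.
f = 508.1 Hz
508.1 Hz × (1 kHz / 1000 Hz) = 0.5081 kHz

0.508 kHz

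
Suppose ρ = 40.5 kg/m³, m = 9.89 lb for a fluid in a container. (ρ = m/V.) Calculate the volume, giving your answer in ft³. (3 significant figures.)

3.91 ft³

Rearranging ρ = m/V for V: V = m/ρ.
ρ = 40.5 kg/m³; m = 9.89 lb = 4.486 kg.
V = 0.1108 m³
0.1108 m³ × (1 ft³ / 0.02832 m³) = 3.912 ft³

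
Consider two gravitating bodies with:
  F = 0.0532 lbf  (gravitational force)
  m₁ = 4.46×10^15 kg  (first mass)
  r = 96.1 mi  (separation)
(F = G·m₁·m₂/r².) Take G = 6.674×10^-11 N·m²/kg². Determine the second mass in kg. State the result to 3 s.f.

Rearranging: m₂ = F·r²/(G·m₁).
F = 0.0532 lbf = 0.2366 N; m₁ = 4.46×10^15 kg; r = 96.1 mi = 1.547×10^5 m; G = 6.674×10^-11 N·m²/kg².
m₂ = 19016 kg

19000 kg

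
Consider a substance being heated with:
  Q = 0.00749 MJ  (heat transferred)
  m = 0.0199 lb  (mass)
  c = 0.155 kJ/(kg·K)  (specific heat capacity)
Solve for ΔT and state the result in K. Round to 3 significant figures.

5350 K

Rearranging: ΔT = Q/(m·c).
Q = 0.00749 MJ = 7490 J; m = 0.0199 lb = 0.009026 kg; c = 0.155 kJ/(kg·K) = 155.0 J/(kg·K).
ΔT = 5353 K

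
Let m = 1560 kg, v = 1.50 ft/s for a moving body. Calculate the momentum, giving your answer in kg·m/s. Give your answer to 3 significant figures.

Directly: p = mv.
m = 1560 kg; v = 1.50 ft/s = 0.4572 m/s.
p = 713.2 kg·m/s

713 kg·m/s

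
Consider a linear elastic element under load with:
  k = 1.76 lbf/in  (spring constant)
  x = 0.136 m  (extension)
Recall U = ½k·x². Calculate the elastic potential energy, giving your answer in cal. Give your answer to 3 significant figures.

U is given directly by: U = ½kx².
k = 1.76 lbf/in = 308.2 N/m; x = 0.136 m.
U = 2.850 J
2.850 J × (1 cal / 4.184 J) = 0.6813 cal

0.681 cal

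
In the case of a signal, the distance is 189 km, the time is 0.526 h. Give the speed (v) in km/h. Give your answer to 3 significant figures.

Directly: v = d/t.
d = 189 km = 1.890×10^5 m; t = 0.526 h = 1894 s.
v = 99.81 m/s
99.81 m/s × (1 km/h / 0.2778 m/s) = 359.3 km/h

359 km/h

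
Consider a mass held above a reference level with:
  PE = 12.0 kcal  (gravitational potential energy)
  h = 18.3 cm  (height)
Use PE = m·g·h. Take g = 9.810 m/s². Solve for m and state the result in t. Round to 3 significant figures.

28.0 t

Rearranging PE = m·g·h for m: m = PE/(g·h).
PE = 12.0 kcal = 50208 J; h = 18.3 cm = 0.1830 m; g = 9.810 m/s².
m = 27967 kg
27967 kg × (1 t / 1000 kg) = 27.97 t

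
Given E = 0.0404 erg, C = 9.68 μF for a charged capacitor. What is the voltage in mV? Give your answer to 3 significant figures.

28.9 mV

Rearranging E = ½C·V² for V: V = √(2E/C).
E = 0.0404 erg = 4.040×10^-9 J; C = 9.68 μF = 9.680×10^-6 F.
V = 0.02889 V
0.02889 V × (1 mV / 0.001000 V) = 28.89 mV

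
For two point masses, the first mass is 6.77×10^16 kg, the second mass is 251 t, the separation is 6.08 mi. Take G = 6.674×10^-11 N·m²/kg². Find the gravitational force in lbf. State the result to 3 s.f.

From Newton's law of gravitation: F = Gm₁m₂/r².
m₁ = 6.77×10^16 kg; m₂ = 251 t = 2.510×10^5 kg; r = 6.08 mi = 9785 m; G = 6.674×10^-11 N·m²/kg².
F = 11845 N  (the unit combination reduces to kg·m/s² = N)
11845 N × (1 lbf / 4.448 N) = 2663 lbf

2660 lbf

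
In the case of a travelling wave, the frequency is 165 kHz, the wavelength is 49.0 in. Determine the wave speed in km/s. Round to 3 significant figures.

Directly: v = fλ.
f = 165 kHz = 1.650×10^5 Hz; λ = 49.0 in = 1.245 m.
v = 2.054×10^5 m/s
2.054×10^5 m/s × (1 km/s / 1000 m/s) = 205.4 km/s

205 km/s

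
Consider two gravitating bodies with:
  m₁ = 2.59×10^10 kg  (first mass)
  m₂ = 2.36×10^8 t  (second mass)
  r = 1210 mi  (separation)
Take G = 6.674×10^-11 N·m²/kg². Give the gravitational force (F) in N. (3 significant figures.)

From Newton's law of gravitation: F = Gm₁m₂/r².
m₁ = 2.59×10^10 kg; m₂ = 2.36×10^8 t = 2.360×10^11 kg; r = 1210 mi = 1.947×10^6 m; G = 6.674×10^-11 N·m²/kg².
F = 0.1076 N  (the unit combination reduces to kg·m/s² = N)

0.108 N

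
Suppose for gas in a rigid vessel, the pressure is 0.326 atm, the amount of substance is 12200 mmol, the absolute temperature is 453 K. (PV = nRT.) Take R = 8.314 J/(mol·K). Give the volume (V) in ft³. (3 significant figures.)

Rearranging: V = nRT/P.
P = 0.326 atm = 33032 Pa; n = 12200 mmol = 12.20 mol; T = 453 K; R = 8.314 J/(mol·K).
V = 1.391 m³
1.391 m³ × (1 ft³ / 0.02832 m³) = 49.12 ft³

49.1 ft³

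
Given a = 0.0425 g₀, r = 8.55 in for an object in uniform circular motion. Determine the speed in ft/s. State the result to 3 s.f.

0.987 ft/s

Solving a = v²/r for v: v = √(a·r).
a = 0.0425 g₀ = 0.4168 m/s²; r = 8.55 in = 0.2172 m.
v = 0.3009 m/s
0.3009 m/s × (1 ft/s / 0.3048 m/s) = 0.9871 ft/s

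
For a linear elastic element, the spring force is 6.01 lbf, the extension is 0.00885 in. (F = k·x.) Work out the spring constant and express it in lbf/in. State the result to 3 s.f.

679 lbf/in

From Hooke's law: k = F/x.
F = 6.01 lbf = 26.73 N; x = 0.00885 in = 2.248×10^-4 m.
k = 1.189×10^5 N/m
1.189×10^5 N/m × (1 lbf/in / 175.1 N/m) = 679.1 lbf/in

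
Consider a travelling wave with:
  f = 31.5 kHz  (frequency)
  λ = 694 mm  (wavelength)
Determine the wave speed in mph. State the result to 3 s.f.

48900 mph

Directly: v = fλ.
f = 31.5 kHz = 31500 Hz; λ = 694 mm = 0.6940 m.
v = 21861 m/s
21861 m/s × (1 mph / 0.4470 m/s) = 48902 mph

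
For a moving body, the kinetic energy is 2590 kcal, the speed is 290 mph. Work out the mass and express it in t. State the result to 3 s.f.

Rearranging KE = ½mv² for m: m = 2·KE/v².
KE = 2590 kcal = 1.084×10^7 J; v = 290 mph = 129.6 m/s.
m = 1290 kg
1290 kg × (1 t / 1000 kg) = 1.290 t

1.29 t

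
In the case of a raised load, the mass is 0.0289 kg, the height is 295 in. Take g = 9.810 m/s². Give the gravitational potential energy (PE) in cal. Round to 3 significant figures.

PE is given directly by: PE = mgh.
m = 0.0289 kg; h = 295 in = 7.493 m; g = 9.810 m/s².
PE = 2.124 J
2.124 J × (1 cal / 4.184 J) = 0.5077 cal

0.508 cal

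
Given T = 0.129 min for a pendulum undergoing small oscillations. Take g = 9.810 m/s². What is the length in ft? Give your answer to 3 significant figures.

48.8 ft

Solving T = 2π√(L/g) for L: L = g·(T/2π)².
T = 0.129 min = 7.740 s; g = 9.810 m/s².
L = 14.89 m
14.89 m × (1 ft / 0.3048 m) = 48.84 ft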